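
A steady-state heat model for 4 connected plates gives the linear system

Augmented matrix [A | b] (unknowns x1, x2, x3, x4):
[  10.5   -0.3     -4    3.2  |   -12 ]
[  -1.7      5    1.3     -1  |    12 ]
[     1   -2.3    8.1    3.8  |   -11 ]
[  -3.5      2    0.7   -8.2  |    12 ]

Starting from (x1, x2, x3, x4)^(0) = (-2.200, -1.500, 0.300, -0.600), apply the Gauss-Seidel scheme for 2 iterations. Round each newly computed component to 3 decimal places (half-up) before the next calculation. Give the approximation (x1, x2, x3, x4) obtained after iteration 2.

Iteration 1:
  x1 = (-12 - (-0.3)·-1.500 - (-4)·0.300 - (3.2)·-0.600) / (10.5) = -0.889
  x2 = (12 - (-1.7)·-0.889 - (1.3)·0.300 - (-1)·-0.600) / (5) = 1.900
  x3 = (-11 - (1)·-0.889 - (-2.3)·1.900 - (3.8)·-0.600) / (8.1) = -0.427
  x4 = (12 - (-3.5)·-0.889 - (2)·1.900 - (0.7)·-0.427) / (-8.2) = -0.657
Iteration 2:
  x1 = (-12 - (-0.3)·1.900 - (-4)·-0.427 - (3.2)·-0.657) / (10.5) = -1.051
  x2 = (12 - (-1.7)·-1.051 - (1.3)·-0.427 - (-1)·-0.657) / (5) = 2.022
  x3 = (-11 - (1)·-1.051 - (-2.3)·2.022 - (3.8)·-0.657) / (8.1) = -0.346
  x4 = (12 - (-3.5)·-1.051 - (2)·2.022 - (0.7)·-0.346) / (-8.2) = -0.551

(-1.051, 2.022, -0.346, -0.551)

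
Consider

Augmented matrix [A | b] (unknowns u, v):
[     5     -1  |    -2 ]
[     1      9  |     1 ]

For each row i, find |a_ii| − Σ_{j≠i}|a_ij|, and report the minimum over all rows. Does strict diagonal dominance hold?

4

row 1: |5| − (1) = 4
row 2: |9| − (1) = 8
minimum over rows = 4 → strictly diagonally dominant (convergence guaranteed)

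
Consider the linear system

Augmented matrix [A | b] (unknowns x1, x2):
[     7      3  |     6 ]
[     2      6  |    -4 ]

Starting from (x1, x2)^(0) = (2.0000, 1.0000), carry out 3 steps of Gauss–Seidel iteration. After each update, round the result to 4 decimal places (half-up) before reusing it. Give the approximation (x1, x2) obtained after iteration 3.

Iteration 1:
  x1 = (6 - (3)·1.0000) / (7) = 0.4286
  x2 = (-4 - (2)·0.4286) / (6) = -0.8095
Iteration 2:
  x1 = (6 - (3)·-0.8095) / (7) = 1.2041
  x2 = (-4 - (2)·1.2041) / (6) = -1.0680
Iteration 3:
  x1 = (6 - (3)·-1.0680) / (7) = 1.3149
  x2 = (-4 - (2)·1.3149) / (6) = -1.1050

(1.3149, -1.1050)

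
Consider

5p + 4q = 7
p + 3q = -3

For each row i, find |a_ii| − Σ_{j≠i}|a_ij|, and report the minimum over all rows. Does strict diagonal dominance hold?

1

row 1: |5| − (4) = 1
row 2: |3| − (1) = 2
minimum over rows = 1 → strictly diagonally dominant (convergence guaranteed)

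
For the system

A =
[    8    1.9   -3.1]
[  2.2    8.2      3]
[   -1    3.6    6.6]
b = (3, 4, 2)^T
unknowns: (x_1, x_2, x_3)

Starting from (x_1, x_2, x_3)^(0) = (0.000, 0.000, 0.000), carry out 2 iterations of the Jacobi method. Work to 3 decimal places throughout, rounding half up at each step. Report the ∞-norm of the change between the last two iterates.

Iteration 1:
  x_1 = (3 - (1.9)·0.000 - (-3.1)·0.000) / (8) = 0.375
  x_2 = (4 - (2.2)·0.000 - (3)·0.000) / (8.2) = 0.488
  x_3 = (2 - (-1)·0.000 - (3.6)·0.000) / (6.6) = 0.303
Iteration 2:
  x_1 = (3 - (1.9)·0.488 - (-3.1)·0.303) / (8) = 0.377
  x_2 = (4 - (2.2)·0.375 - (3)·0.303) / (8.2) = 0.276
  x_3 = (2 - (-1)·0.375 - (3.6)·0.488) / (6.6) = 0.094
Change: (0.002, -0.212, -0.209) → max |·| = 0.212

0.212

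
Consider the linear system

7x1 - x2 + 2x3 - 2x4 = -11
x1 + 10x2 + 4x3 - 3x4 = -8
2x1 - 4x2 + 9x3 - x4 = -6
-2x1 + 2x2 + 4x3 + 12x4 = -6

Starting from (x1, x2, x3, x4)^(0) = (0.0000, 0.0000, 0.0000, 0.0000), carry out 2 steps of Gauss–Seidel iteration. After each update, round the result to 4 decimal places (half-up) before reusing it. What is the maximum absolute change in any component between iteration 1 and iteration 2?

Iteration 1:
  x1 = (-11 - (-1)·0.0000 - (2)·0.0000 - (-2)·0.0000) / (7) = -1.5714
  x2 = (-8 - (1)·-1.5714 - (4)·0.0000 - (-3)·0.0000) / (10) = -0.6429
  x3 = (-6 - (2)·-1.5714 - (-4)·-0.6429 - (-1)·0.0000) / (9) = -0.6032
  x4 = (-6 - (-2)·-1.5714 - (2)·-0.6429 - (4)·-0.6032) / (12) = -0.4537
Iteration 2:
  x1 = (-11 - (-1)·-0.6429 - (2)·-0.6032 - (-2)·-0.4537) / (7) = -1.6206
  x2 = (-8 - (1)·-1.6206 - (4)·-0.6032 - (-3)·-0.4537) / (10) = -0.5328
  x3 = (-6 - (2)·-1.6206 - (-4)·-0.5328 - (-1)·-0.4537) / (9) = -0.5937
  x4 = (-6 - (-2)·-1.6206 - (2)·-0.5328 - (4)·-0.5937) / (12) = -0.4834
Change: (-0.0492, 0.1101, 0.0095, -0.0297) → max |·| = 0.1101

0.1101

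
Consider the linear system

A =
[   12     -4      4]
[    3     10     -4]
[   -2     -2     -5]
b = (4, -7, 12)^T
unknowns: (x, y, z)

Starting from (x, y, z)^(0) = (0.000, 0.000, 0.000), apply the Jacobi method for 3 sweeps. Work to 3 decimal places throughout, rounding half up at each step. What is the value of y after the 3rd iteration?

-1.871

Iteration 1:
  x = (4 - (-4)·0.000 - (4)·0.000) / (12) = 0.333
  y = (-7 - (3)·0.000 - (-4)·0.000) / (10) = -0.700
  z = (12 - (-2)·0.000 - (-2)·0.000) / (-5) = -2.400
Iteration 2:
  x = (4 - (-4)·-0.700 - (4)·-2.400) / (12) = 0.900
  y = (-7 - (3)·0.333 - (-4)·-2.400) / (10) = -1.760
  z = (12 - (-2)·0.333 - (-2)·-0.700) / (-5) = -2.253
Iteration 3:
  x = (4 - (-4)·-1.760 - (4)·-2.253) / (12) = 0.498
  y = (-7 - (3)·0.900 - (-4)·-2.253) / (10) = -1.871
  z = (12 - (-2)·0.900 - (-2)·-1.760) / (-5) = -2.056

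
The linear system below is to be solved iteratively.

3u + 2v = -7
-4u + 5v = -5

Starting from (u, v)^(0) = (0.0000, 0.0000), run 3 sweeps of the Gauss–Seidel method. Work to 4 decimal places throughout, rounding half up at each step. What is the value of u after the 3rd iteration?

-1.4415

Iteration 1:
  u = (-7 - (2)·0.0000) / (3) = -2.3333
  v = (-5 - (-4)·-2.3333) / (5) = -2.8666
Iteration 2:
  u = (-7 - (2)·-2.8666) / (3) = -0.4223
  v = (-5 - (-4)·-0.4223) / (5) = -1.3378
Iteration 3:
  u = (-7 - (2)·-1.3378) / (3) = -1.4415
  v = (-5 - (-4)·-1.4415) / (5) = -2.1532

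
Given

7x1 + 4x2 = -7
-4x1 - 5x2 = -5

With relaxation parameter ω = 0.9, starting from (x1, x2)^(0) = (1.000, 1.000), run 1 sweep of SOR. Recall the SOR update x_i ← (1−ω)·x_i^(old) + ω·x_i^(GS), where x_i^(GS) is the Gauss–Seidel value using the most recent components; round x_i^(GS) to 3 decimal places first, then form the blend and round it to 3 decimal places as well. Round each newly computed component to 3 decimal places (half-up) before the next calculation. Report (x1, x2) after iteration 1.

(-1.314, 1.946)

Iteration 1:
  x1: GS value = (-7 - (4)·1.000) / (7) = -1.571;  x1 ← (1−ω)·1.000 + ω·-1.571 = -1.314
  x2: GS value = (-5 - (-4)·-1.314) / (-5) = 2.051;  x2 ← (1−ω)·1.000 + ω·2.051 = 1.946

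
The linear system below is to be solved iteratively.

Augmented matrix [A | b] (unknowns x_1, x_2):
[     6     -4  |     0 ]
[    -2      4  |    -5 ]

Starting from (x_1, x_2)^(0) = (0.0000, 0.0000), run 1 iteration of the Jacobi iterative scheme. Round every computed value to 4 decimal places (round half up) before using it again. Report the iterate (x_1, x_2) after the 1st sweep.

Iteration 1:
  x_1 = (0 - (-4)·0.0000) / (6) = 0.0000
  x_2 = (-5 - (-2)·0.0000) / (4) = -1.2500

(0.0000, -1.2500)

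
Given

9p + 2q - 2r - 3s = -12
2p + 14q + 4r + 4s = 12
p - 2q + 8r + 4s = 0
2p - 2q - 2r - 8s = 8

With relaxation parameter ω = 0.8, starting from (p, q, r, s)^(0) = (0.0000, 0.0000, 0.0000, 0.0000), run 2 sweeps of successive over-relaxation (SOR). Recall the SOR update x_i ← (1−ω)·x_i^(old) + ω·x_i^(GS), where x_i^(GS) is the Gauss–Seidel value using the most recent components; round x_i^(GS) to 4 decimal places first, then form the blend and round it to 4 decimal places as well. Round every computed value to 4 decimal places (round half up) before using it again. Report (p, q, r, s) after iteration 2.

(-1.7035, 1.2614, 0.9676, -1.8322)

Iteration 1:
  p: GS value = (-12 - (2)·0.0000 - (-2)·0.0000 - (-3)·0.0000) / (9) = -1.3333;  p ← (1−ω)·0.0000 + ω·-1.3333 = -1.0666
  q: GS value = (12 - (2)·-1.0666 - (4)·0.0000 - (4)·0.0000) / (14) = 1.0095;  q ← (1−ω)·0.0000 + ω·1.0095 = 0.8076
  r: GS value = (0 - (1)·-1.0666 - (-2)·0.8076 - (4)·0.0000) / (8) = 0.3352;  r ← (1−ω)·0.0000 + ω·0.3352 = 0.2682
  s: GS value = (8 - (2)·-1.0666 - (-2)·0.8076 - (-2)·0.2682) / (-8) = -1.5356;  s ← (1−ω)·0.0000 + ω·-1.5356 = -1.2285
Iteration 2:
  p: GS value = (-12 - (2)·0.8076 - (-2)·0.2682 - (-3)·-1.2285) / (9) = -1.8627;  p ← (1−ω)·-1.0666 + ω·-1.8627 = -1.7035
  q: GS value = (12 - (2)·-1.7035 - (4)·0.2682 - (4)·-1.2285) / (14) = 1.3749;  q ← (1−ω)·0.8076 + ω·1.3749 = 1.2614
  r: GS value = (0 - (1)·-1.7035 - (-2)·1.2614 - (4)·-1.2285) / (8) = 1.1425;  r ← (1−ω)·0.2682 + ω·1.1425 = 0.9676
  s: GS value = (8 - (2)·-1.7035 - (-2)·1.2614 - (-2)·0.9676) / (-8) = -1.9831;  s ← (1−ω)·-1.2285 + ω·-1.9831 = -1.8322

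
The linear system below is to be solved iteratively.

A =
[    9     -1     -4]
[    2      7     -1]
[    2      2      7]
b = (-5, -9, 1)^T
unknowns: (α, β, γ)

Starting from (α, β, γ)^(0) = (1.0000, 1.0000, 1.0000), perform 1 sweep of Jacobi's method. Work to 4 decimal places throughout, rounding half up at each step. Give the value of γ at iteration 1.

-0.4286

Iteration 1:
  α = (-5 - (-1)·1.0000 - (-4)·1.0000) / (9) = 0.0000
  β = (-9 - (2)·1.0000 - (-1)·1.0000) / (7) = -1.4286
  γ = (1 - (2)·1.0000 - (2)·1.0000) / (7) = -0.4286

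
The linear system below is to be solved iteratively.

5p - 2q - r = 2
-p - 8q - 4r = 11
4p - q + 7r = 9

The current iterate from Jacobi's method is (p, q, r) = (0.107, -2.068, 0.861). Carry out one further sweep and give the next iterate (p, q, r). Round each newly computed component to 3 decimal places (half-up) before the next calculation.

One sweep:
  p = (2 - (-2)·-2.068 - (-1)·0.861) / (5) = -0.255
  q = (11 - (-1)·0.107 - (-4)·0.861) / (-8) = -1.819
  r = (9 - (4)·0.107 - (-1)·-2.068) / (7) = 0.929

(-0.255, -1.819, 0.929)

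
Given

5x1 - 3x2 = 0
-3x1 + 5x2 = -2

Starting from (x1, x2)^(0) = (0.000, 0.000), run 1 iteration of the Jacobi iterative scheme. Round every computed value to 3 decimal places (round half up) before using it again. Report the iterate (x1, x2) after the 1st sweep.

(0.000, -0.400)

Iteration 1:
  x1 = (0 - (-3)·0.000) / (5) = 0.000
  x2 = (-2 - (-3)·0.000) / (5) = -0.400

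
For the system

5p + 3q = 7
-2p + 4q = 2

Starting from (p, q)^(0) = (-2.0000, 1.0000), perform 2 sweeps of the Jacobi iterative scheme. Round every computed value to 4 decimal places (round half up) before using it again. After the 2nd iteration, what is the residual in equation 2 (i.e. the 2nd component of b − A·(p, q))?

Iteration 1:
  p = (7 - (3)·1.0000) / (5) = 0.8000
  q = (2 - (-2)·-2.0000) / (4) = -0.5000
Iteration 2:
  p = (7 - (3)·-0.5000) / (5) = 1.7000
  q = (2 - (-2)·0.8000) / (4) = 0.9000
Residual b − A·x = (-4.2000, 1.8000)

1.8000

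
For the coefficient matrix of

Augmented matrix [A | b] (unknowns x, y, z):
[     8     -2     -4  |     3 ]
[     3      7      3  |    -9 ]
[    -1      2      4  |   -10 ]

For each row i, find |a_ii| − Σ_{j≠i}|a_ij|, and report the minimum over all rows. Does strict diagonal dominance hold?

1

row 1: |8| − (2+4) = 2
row 2: |7| − (3+3) = 1
row 3: |4| − (1+2) = 1
minimum over rows = 1 → strictly diagonally dominant (convergence guaranteed)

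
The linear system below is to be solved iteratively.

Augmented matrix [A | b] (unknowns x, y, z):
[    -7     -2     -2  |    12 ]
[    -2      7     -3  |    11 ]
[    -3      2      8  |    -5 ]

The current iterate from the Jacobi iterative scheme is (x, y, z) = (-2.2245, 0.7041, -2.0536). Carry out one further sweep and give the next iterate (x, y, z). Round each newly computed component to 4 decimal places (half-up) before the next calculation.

One sweep:
  x = (12 - (-2)·0.7041 - (-2)·-2.0536) / (-7) = -1.3287
  y = (11 - (-2)·-2.2245 - (-3)·-2.0536) / (7) = 0.0557
  z = (-5 - (-3)·-2.2245 - (2)·0.7041) / (8) = -1.6352

(-1.3287, 0.0557, -1.6352)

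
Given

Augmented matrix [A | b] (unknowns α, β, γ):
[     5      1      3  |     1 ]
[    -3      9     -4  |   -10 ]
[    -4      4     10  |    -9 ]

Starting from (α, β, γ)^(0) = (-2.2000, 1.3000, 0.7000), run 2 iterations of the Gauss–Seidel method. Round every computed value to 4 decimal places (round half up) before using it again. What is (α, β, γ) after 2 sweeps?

Iteration 1:
  α = (1 - (1)·1.3000 - (3)·0.7000) / (5) = -0.4800
  β = (-10 - (-3)·-0.4800 - (-4)·0.7000) / (9) = -0.9600
  γ = (-9 - (-4)·-0.4800 - (4)·-0.9600) / (10) = -0.7080
Iteration 2:
  α = (1 - (1)·-0.9600 - (3)·-0.7080) / (5) = 0.8168
  β = (-10 - (-3)·0.8168 - (-4)·-0.7080) / (9) = -1.1535
  γ = (-9 - (-4)·0.8168 - (4)·-1.1535) / (10) = -0.1119

(0.8168, -1.1535, -0.1119)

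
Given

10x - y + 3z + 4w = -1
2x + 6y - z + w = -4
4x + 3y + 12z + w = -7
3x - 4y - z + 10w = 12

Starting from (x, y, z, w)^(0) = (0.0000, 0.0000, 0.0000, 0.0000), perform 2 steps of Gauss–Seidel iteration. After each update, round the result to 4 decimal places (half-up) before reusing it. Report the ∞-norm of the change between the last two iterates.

0.3208

Iteration 1:
  x = (-1 - (-1)·0.0000 - (3)·0.0000 - (4)·0.0000) / (10) = -0.1000
  y = (-4 - (2)·-0.1000 - (-1)·0.0000 - (1)·0.0000) / (6) = -0.6333
  z = (-7 - (4)·-0.1000 - (3)·-0.6333 - (1)·0.0000) / (12) = -0.3917
  w = (12 - (3)·-0.1000 - (-4)·-0.6333 - (-1)·-0.3917) / (10) = 0.9375
Iteration 2:
  x = (-1 - (-1)·-0.6333 - (3)·-0.3917 - (4)·0.9375) / (10) = -0.4208
  y = (-4 - (2)·-0.4208 - (-1)·-0.3917 - (1)·0.9375) / (6) = -0.7479
  z = (-7 - (4)·-0.4208 - (3)·-0.7479 - (1)·0.9375) / (12) = -0.3342
  w = (12 - (3)·-0.4208 - (-4)·-0.7479 - (-1)·-0.3342) / (10) = 0.9937
Change: (-0.3208, -0.1146, 0.0575, 0.0562) → max |·| = 0.3208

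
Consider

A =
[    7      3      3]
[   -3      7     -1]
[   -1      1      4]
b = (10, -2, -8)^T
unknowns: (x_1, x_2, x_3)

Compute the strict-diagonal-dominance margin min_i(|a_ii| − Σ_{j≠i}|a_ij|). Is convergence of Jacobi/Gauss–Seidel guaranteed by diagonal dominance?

row 1: |7| − (3+3) = 1
row 2: |7| − (3+1) = 3
row 3: |4| − (1+1) = 2
minimum over rows = 1 → strictly diagonally dominant (convergence guaranteed)

1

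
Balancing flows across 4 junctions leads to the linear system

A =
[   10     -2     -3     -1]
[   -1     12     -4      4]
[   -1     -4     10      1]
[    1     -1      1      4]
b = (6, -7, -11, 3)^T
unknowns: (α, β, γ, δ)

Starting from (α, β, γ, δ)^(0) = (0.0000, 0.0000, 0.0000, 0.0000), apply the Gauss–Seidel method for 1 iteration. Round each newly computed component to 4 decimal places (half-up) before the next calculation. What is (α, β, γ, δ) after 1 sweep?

Iteration 1:
  α = (6 - (-2)·0.0000 - (-3)·0.0000 - (-1)·0.0000) / (10) = 0.6000
  β = (-7 - (-1)·0.6000 - (-4)·0.0000 - (4)·0.0000) / (12) = -0.5333
  γ = (-11 - (-1)·0.6000 - (-4)·-0.5333 - (1)·0.0000) / (10) = -1.2533
  δ = (3 - (1)·0.6000 - (-1)·-0.5333 - (1)·-1.2533) / (4) = 0.7800

(0.6000, -0.5333, -1.2533, 0.7800)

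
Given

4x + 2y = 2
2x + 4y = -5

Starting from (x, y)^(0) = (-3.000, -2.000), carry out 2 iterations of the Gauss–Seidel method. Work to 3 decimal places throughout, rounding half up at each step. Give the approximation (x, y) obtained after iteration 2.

Iteration 1:
  x = (2 - (2)·-2.000) / (4) = 1.500
  y = (-5 - (2)·1.500) / (4) = -2.000
Iteration 2:
  x = (2 - (2)·-2.000) / (4) = 1.500
  y = (-5 - (2)·1.500) / (4) = -2.000

(1.500, -2.000)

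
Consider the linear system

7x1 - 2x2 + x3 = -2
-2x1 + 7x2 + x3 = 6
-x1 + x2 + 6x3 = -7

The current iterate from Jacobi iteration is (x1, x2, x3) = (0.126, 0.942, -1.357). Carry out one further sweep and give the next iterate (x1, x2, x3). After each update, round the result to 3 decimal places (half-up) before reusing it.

One sweep:
  x1 = (-2 - (-2)·0.942 - (1)·-1.357) / (7) = 0.177
  x2 = (6 - (-2)·0.126 - (1)·-1.357) / (7) = 1.087
  x3 = (-7 - (-1)·0.126 - (1)·0.942) / (6) = -1.303

(0.177, 1.087, -1.303)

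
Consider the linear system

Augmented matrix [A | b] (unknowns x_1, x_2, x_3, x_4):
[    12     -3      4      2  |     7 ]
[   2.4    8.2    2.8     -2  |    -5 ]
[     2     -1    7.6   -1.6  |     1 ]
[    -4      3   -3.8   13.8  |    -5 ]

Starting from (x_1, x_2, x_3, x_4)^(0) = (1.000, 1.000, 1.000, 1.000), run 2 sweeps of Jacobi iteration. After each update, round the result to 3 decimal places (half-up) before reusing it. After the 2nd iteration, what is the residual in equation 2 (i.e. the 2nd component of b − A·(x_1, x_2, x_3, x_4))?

1.059

Iteration 1:
  x_1 = (7 - (-3)·1.000 - (4)·1.000 - (2)·1.000) / (12) = 0.333
  x_2 = (-5 - (2.4)·1.000 - (2.8)·1.000 - (-2)·1.000) / (8.2) = -1.000
  x_3 = (1 - (2)·1.000 - (-1)·1.000 - (-1.6)·1.000) / (7.6) = 0.211
  x_4 = (-5 - (-4)·1.000 - (3)·1.000 - (-3.8)·1.000) / (13.8) = -0.014
Iteration 2:
  x_1 = (7 - (-3)·-1.000 - (4)·0.211 - (2)·-0.014) / (12) = 0.265
  x_2 = (-5 - (2.4)·0.333 - (2.8)·0.211 - (-2)·-0.014) / (8.2) = -0.783
  x_3 = (1 - (2)·0.333 - (-1)·-1.000 - (-1.6)·-0.014) / (7.6) = -0.091
  x_4 = (-5 - (-4)·0.333 - (3)·-1.000 - (-3.8)·0.211) / (13.8) = 0.010
Residual b − A·x = (1.815, 1.059, 0.395, -2.075)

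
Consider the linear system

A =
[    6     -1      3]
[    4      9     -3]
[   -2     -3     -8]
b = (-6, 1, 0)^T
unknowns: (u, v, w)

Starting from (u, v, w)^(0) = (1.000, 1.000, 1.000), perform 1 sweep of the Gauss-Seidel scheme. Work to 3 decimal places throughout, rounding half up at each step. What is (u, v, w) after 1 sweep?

(-1.333, 1.037, -0.056)

Iteration 1:
  u = (-6 - (-1)·1.000 - (3)·1.000) / (6) = -1.333
  v = (1 - (4)·-1.333 - (-3)·1.000) / (9) = 1.037
  w = (0 - (-2)·-1.333 - (-3)·1.037) / (-8) = -0.056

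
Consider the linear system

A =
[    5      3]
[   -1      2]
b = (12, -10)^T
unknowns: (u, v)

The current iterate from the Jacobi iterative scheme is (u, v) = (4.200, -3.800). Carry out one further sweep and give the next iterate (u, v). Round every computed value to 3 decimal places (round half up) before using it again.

One sweep:
  u = (12 - (3)·-3.800) / (5) = 4.680
  v = (-10 - (-1)·4.200) / (2) = -2.900

(4.680, -2.900)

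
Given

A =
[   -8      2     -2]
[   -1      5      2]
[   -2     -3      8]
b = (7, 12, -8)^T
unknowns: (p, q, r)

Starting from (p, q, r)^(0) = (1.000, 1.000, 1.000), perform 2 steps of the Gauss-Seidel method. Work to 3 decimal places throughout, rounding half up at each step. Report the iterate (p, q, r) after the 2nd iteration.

Iteration 1:
  p = (7 - (2)·1.000 - (-2)·1.000) / (-8) = -0.875
  q = (12 - (-1)·-0.875 - (2)·1.000) / (5) = 1.825
  r = (-8 - (-2)·-0.875 - (-3)·1.825) / (8) = -0.534
Iteration 2:
  p = (7 - (2)·1.825 - (-2)·-0.534) / (-8) = -0.285
  q = (12 - (-1)·-0.285 - (2)·-0.534) / (5) = 2.557
  r = (-8 - (-2)·-0.285 - (-3)·2.557) / (8) = -0.112

(-0.285, 2.557, -0.112)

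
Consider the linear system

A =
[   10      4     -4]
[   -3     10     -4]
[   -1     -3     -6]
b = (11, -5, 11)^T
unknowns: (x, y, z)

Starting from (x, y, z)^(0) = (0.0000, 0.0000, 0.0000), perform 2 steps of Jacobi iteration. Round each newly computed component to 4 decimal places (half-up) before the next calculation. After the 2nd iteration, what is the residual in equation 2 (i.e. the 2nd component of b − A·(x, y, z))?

-1.3337

Iteration 1:
  x = (11 - (4)·0.0000 - (-4)·0.0000) / (10) = 1.1000
  y = (-5 - (-3)·0.0000 - (-4)·0.0000) / (10) = -0.5000
  z = (11 - (-1)·0.0000 - (-3)·0.0000) / (-6) = -1.8333
Iteration 2:
  x = (11 - (4)·-0.5000 - (-4)·-1.8333) / (10) = 0.5667
  y = (-5 - (-3)·1.1000 - (-4)·-1.8333) / (10) = -0.9033
  z = (11 - (-1)·1.1000 - (-3)·-0.5000) / (-6) = -1.7667
Residual b − A·x = (1.8794, -1.3337, -1.7434)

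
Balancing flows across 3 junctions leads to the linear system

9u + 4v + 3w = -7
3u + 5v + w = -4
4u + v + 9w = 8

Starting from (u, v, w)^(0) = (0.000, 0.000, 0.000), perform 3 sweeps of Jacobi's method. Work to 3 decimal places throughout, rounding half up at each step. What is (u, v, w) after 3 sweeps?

Iteration 1:
  u = (-7 - (4)·0.000 - (3)·0.000) / (9) = -0.778
  v = (-4 - (3)·0.000 - (1)·0.000) / (5) = -0.800
  w = (8 - (4)·0.000 - (1)·0.000) / (9) = 0.889
Iteration 2:
  u = (-7 - (4)·-0.800 - (3)·0.889) / (9) = -0.719
  v = (-4 - (3)·-0.778 - (1)·0.889) / (5) = -0.511
  w = (8 - (4)·-0.778 - (1)·-0.800) / (9) = 1.324
Iteration 3:
  u = (-7 - (4)·-0.511 - (3)·1.324) / (9) = -0.992
  v = (-4 - (3)·-0.719 - (1)·1.324) / (5) = -0.633
  w = (8 - (4)·-0.719 - (1)·-0.511) / (9) = 1.265

(-0.992, -0.633, 1.265)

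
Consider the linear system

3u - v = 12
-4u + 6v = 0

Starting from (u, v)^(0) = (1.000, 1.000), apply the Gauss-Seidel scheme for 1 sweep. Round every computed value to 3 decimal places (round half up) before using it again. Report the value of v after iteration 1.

Iteration 1:
  u = (12 - (-1)·1.000) / (3) = 4.333
  v = (0 - (-4)·4.333) / (6) = 2.889

2.889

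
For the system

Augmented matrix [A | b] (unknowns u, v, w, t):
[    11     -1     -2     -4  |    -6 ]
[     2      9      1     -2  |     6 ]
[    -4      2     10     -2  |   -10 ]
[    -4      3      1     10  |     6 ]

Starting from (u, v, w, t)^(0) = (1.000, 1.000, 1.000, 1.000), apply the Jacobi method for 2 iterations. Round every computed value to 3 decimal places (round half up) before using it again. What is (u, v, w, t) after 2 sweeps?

Iteration 1:
  u = (-6 - (-1)·1.000 - (-2)·1.000 - (-4)·1.000) / (11) = 0.091
  v = (6 - (2)·1.000 - (1)·1.000 - (-2)·1.000) / (9) = 0.556
  w = (-10 - (-4)·1.000 - (2)·1.000 - (-2)·1.000) / (10) = -0.600
  t = (6 - (-4)·1.000 - (3)·1.000 - (1)·1.000) / (10) = 0.600
Iteration 2:
  u = (-6 - (-1)·0.556 - (-2)·-0.600 - (-4)·0.600) / (11) = -0.386
  v = (6 - (2)·0.091 - (1)·-0.600 - (-2)·0.600) / (9) = 0.846
  w = (-10 - (-4)·0.091 - (2)·0.556 - (-2)·0.600) / (10) = -0.955
  t = (6 - (-4)·0.091 - (3)·0.556 - (1)·-0.600) / (10) = 0.530

(-0.386, 0.846, -0.955, 0.530)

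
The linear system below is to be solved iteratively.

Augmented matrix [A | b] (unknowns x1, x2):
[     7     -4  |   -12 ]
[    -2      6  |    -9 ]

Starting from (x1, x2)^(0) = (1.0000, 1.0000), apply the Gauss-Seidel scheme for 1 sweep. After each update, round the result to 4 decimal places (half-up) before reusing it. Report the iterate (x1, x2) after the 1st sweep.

Iteration 1:
  x1 = (-12 - (-4)·1.0000) / (7) = -1.1429
  x2 = (-9 - (-2)·-1.1429) / (6) = -1.8810

(-1.1429, -1.8810)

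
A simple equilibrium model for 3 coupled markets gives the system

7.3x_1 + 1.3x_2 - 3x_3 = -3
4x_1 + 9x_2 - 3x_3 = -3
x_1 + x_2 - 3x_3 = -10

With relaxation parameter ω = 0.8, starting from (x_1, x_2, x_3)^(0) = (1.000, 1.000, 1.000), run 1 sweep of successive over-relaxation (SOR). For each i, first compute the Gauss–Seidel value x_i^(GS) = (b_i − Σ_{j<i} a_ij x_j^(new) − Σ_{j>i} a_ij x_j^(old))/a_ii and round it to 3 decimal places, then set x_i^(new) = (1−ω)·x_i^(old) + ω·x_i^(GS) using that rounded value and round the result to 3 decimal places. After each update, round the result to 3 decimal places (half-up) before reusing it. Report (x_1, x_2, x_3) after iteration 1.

Iteration 1:
  x_1: GS value = (-3 - (1.3)·1.000 - (-3)·1.000) / (7.3) = -0.178;  x_1 ← (1−ω)·1.000 + ω·-0.178 = 0.058
  x_2: GS value = (-3 - (4)·0.058 - (-3)·1.000) / (9) = -0.026;  x_2 ← (1−ω)·1.000 + ω·-0.026 = 0.179
  x_3: GS value = (-10 - (1)·0.058 - (1)·0.179) / (-3) = 3.412;  x_3 ← (1−ω)·1.000 + ω·3.412 = 2.930

(0.058, 0.179, 2.930)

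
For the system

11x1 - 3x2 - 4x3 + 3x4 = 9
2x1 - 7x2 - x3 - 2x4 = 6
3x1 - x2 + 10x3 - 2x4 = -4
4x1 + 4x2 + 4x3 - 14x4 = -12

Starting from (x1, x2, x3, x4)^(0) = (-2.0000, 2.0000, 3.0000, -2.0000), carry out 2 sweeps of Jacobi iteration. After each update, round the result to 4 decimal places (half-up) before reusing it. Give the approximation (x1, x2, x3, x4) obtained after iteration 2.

(0.0000, -0.4898, -1.0857, 1.3469)

Iteration 1:
  x1 = (9 - (-3)·2.0000 - (-4)·3.0000 - (3)·-2.0000) / (11) = 3.0000
  x2 = (6 - (2)·-2.0000 - (-1)·3.0000 - (-2)·-2.0000) / (-7) = -1.2857
  x3 = (-4 - (3)·-2.0000 - (-1)·2.0000 - (-2)·-2.0000) / (10) = 0.0000
  x4 = (-12 - (4)·-2.0000 - (4)·2.0000 - (4)·3.0000) / (-14) = 1.7143
Iteration 2:
  x1 = (9 - (-3)·-1.2857 - (-4)·0.0000 - (3)·1.7143) / (11) = 0.0000
  x2 = (6 - (2)·3.0000 - (-1)·0.0000 - (-2)·1.7143) / (-7) = -0.4898
  x3 = (-4 - (3)·3.0000 - (-1)·-1.2857 - (-2)·1.7143) / (10) = -1.0857
  x4 = (-12 - (4)·3.0000 - (4)·-1.2857 - (4)·0.0000) / (-14) = 1.3469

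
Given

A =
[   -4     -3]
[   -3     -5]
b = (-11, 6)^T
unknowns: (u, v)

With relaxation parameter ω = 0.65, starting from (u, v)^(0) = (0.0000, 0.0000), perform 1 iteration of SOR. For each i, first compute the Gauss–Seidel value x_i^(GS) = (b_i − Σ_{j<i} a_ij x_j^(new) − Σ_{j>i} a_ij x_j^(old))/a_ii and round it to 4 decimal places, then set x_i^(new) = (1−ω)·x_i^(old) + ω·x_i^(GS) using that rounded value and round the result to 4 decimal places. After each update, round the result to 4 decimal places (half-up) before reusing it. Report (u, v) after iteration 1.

Iteration 1:
  u: GS value = (-11 - (-3)·0.0000) / (-4) = 2.7500;  u ← (1−ω)·0.0000 + ω·2.7500 = 1.7875
  v: GS value = (6 - (-3)·1.7875) / (-5) = -2.2725;  v ← (1−ω)·0.0000 + ω·-2.2725 = -1.4771

(1.7875, -1.4771)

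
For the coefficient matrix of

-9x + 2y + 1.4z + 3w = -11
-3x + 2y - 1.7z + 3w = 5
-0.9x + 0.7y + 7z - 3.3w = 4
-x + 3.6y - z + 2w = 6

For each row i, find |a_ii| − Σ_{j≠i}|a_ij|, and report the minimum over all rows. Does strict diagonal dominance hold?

-5.7

row 1: |-9| − (2+1.4+3) = 2.6
row 2: |2| − (3+1.7+3) = -5.7
row 3: |7| − (0.9+0.7+3.3) = 2.1
row 4: |2| − (1+3.6+1) = -3.6
minimum over rows = -5.7 → not strictly diagonally dominant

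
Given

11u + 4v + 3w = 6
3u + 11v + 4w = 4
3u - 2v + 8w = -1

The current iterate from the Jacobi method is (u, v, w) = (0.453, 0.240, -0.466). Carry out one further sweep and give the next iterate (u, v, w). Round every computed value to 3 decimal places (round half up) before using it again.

(0.585, 0.410, -0.235)

One sweep:
  u = (6 - (4)·0.240 - (3)·-0.466) / (11) = 0.585
  v = (4 - (3)·0.453 - (4)·-0.466) / (11) = 0.410
  w = (-1 - (3)·0.453 - (-2)·0.240) / (8) = -0.235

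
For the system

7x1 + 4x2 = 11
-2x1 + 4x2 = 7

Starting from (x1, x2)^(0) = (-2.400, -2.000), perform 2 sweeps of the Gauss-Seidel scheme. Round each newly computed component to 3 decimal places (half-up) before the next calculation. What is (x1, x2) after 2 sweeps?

(-0.204, 1.648)

Iteration 1:
  x1 = (11 - (4)·-2.000) / (7) = 2.714
  x2 = (7 - (-2)·2.714) / (4) = 3.107
Iteration 2:
  x1 = (11 - (4)·3.107) / (7) = -0.204
  x2 = (7 - (-2)·-0.204) / (4) = 1.648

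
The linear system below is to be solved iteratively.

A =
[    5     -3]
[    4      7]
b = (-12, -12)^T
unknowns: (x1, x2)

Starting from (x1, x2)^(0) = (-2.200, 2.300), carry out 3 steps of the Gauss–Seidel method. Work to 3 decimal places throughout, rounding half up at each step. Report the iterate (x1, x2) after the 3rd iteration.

(-2.373, -0.358)

Iteration 1:
  x1 = (-12 - (-3)·2.300) / (5) = -1.020
  x2 = (-12 - (4)·-1.020) / (7) = -1.131
Iteration 2:
  x1 = (-12 - (-3)·-1.131) / (5) = -3.079
  x2 = (-12 - (4)·-3.079) / (7) = 0.045
Iteration 3:
  x1 = (-12 - (-3)·0.045) / (5) = -2.373
  x2 = (-12 - (4)·-2.373) / (7) = -0.358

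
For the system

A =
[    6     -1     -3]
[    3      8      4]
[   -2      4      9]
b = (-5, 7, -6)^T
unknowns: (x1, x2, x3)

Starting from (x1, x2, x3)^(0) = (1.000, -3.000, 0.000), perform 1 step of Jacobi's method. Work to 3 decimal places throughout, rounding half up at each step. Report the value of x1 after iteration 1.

-1.333

Iteration 1:
  x1 = (-5 - (-1)·-3.000 - (-3)·0.000) / (6) = -1.333
  x2 = (7 - (3)·1.000 - (4)·0.000) / (8) = 0.500
  x3 = (-6 - (-2)·1.000 - (4)·-3.000) / (9) = 0.889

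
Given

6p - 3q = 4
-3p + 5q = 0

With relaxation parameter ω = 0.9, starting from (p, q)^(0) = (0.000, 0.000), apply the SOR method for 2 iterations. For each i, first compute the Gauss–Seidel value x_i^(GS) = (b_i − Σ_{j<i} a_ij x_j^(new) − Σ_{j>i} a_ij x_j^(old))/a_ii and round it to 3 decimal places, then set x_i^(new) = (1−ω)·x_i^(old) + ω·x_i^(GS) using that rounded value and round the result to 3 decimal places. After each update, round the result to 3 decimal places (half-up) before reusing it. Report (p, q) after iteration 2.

(0.806, 0.468)

Iteration 1:
  p: GS value = (4 - (-3)·0.000) / (6) = 0.667;  p ← (1−ω)·0.000 + ω·0.667 = 0.600
  q: GS value = (0 - (-3)·0.600) / (5) = 0.360;  q ← (1−ω)·0.000 + ω·0.360 = 0.324
Iteration 2:
  p: GS value = (4 - (-3)·0.324) / (6) = 0.829;  p ← (1−ω)·0.600 + ω·0.829 = 0.806
  q: GS value = (0 - (-3)·0.806) / (5) = 0.484;  q ← (1−ω)·0.324 + ω·0.484 = 0.468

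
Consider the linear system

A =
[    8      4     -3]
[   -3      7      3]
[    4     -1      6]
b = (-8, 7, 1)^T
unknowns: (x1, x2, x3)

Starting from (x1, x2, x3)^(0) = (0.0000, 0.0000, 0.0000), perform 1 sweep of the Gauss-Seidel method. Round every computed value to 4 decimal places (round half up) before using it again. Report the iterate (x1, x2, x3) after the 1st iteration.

Iteration 1:
  x1 = (-8 - (4)·0.0000 - (-3)·0.0000) / (8) = -1.0000
  x2 = (7 - (-3)·-1.0000 - (3)·0.0000) / (7) = 0.5714
  x3 = (1 - (4)·-1.0000 - (-1)·0.5714) / (6) = 0.9286

(-1.0000, 0.5714, 0.9286)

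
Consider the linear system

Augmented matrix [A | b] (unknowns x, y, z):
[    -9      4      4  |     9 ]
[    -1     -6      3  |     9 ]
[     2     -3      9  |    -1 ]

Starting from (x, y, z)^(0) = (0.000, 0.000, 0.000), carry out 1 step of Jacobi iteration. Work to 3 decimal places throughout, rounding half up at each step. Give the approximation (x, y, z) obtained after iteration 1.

Iteration 1:
  x = (9 - (4)·0.000 - (4)·0.000) / (-9) = -1.000
  y = (9 - (-1)·0.000 - (3)·0.000) / (-6) = -1.500
  z = (-1 - (2)·0.000 - (-3)·0.000) / (9) = -0.111

(-1.000, -1.500, -0.111)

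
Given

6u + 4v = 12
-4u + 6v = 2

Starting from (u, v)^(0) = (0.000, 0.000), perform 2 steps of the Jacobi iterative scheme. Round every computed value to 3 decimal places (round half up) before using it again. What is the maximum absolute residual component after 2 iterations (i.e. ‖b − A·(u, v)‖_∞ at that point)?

Iteration 1:
  u = (12 - (4)·0.000) / (6) = 2.000
  v = (2 - (-4)·0.000) / (6) = 0.333
Iteration 2:
  u = (12 - (4)·0.333) / (6) = 1.778
  v = (2 - (-4)·2.000) / (6) = 1.667
Residual b − A·x = (-5.336, -0.890); ∞-norm = 5.336

5.336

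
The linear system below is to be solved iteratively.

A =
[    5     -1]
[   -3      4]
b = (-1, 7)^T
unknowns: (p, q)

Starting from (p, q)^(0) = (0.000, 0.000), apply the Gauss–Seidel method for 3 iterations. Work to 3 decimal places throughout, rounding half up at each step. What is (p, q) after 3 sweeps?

(0.168, 1.876)

Iteration 1:
  p = (-1 - (-1)·0.000) / (5) = -0.200
  q = (7 - (-3)·-0.200) / (4) = 1.600
Iteration 2:
  p = (-1 - (-1)·1.600) / (5) = 0.120
  q = (7 - (-3)·0.120) / (4) = 1.840
Iteration 3:
  p = (-1 - (-1)·1.840) / (5) = 0.168
  q = (7 - (-3)·0.168) / (4) = 1.876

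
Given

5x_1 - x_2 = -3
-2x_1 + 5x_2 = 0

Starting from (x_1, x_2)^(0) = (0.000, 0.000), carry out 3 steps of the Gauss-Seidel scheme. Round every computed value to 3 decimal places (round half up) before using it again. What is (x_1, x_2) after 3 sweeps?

Iteration 1:
  x_1 = (-3 - (-1)·0.000) / (5) = -0.600
  x_2 = (0 - (-2)·-0.600) / (5) = -0.240
Iteration 2:
  x_1 = (-3 - (-1)·-0.240) / (5) = -0.648
  x_2 = (0 - (-2)·-0.648) / (5) = -0.259
Iteration 3:
  x_1 = (-3 - (-1)·-0.259) / (5) = -0.652
  x_2 = (0 - (-2)·-0.652) / (5) = -0.261

(-0.652, -0.261)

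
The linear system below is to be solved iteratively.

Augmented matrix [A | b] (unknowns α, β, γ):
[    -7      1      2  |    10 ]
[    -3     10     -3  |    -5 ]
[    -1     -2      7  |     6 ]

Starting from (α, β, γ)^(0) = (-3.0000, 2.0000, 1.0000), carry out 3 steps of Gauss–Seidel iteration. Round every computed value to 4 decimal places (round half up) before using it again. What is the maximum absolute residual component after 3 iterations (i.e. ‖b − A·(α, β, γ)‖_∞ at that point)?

Iteration 1:
  α = (10 - (1)·2.0000 - (2)·1.0000) / (-7) = -0.8571
  β = (-5 - (-3)·-0.8571 - (-3)·1.0000) / (10) = -0.4571
  γ = (6 - (-1)·-0.8571 - (-2)·-0.4571) / (7) = 0.6041
Iteration 2:
  α = (10 - (1)·-0.4571 - (2)·0.6041) / (-7) = -1.3213
  β = (-5 - (-3)·-1.3213 - (-3)·0.6041) / (10) = -0.7152
  γ = (6 - (-1)·-1.3213 - (-2)·-0.7152) / (7) = 0.4640
Iteration 3:
  α = (10 - (1)·-0.7152 - (2)·0.4640) / (-7) = -1.3982
  β = (-5 - (-3)·-1.3982 - (-3)·0.4640) / (10) = -0.7803
  γ = (6 - (-1)·-1.3982 - (-2)·-0.7803) / (7) = 0.4345
Residual b − A·x = (0.1239, -0.0881, -0.0003); ∞-norm = 0.1239

0.1239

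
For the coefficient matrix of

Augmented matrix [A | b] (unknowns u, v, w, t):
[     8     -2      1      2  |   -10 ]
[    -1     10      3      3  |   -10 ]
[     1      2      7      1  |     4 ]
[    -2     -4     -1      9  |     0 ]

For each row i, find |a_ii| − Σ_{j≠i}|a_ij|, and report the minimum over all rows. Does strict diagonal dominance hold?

row 1: |8| − (2+1+2) = 3
row 2: |10| − (1+3+3) = 3
row 3: |7| − (1+2+1) = 3
row 4: |9| − (2+4+1) = 2
minimum over rows = 2 → strictly diagonally dominant (convergence guaranteed)

2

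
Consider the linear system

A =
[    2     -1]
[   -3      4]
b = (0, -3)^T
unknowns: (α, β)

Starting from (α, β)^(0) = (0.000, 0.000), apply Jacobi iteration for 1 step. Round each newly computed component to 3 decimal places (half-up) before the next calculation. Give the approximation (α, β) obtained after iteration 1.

Iteration 1:
  α = (0 - (-1)·0.000) / (2) = 0.000
  β = (-3 - (-3)·0.000) / (4) = -0.750

(0.000, -0.750)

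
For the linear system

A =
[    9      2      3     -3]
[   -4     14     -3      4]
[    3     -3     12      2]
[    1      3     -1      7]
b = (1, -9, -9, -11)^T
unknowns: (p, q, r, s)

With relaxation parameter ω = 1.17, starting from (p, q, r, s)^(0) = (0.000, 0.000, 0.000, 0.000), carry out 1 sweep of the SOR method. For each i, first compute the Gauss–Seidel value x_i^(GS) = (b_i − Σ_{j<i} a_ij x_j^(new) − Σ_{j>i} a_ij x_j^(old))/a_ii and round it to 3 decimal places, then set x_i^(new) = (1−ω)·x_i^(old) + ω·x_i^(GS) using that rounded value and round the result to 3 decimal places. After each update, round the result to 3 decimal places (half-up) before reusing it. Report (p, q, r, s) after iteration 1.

(0.130, -0.709, -1.123, -1.693)

Iteration 1:
  p: GS value = (1 - (2)·0.000 - (3)·0.000 - (-3)·0.000) / (9) = 0.111;  p ← (1−ω)·0.000 + ω·0.111 = 0.130
  q: GS value = (-9 - (-4)·0.130 - (-3)·0.000 - (4)·0.000) / (14) = -0.606;  q ← (1−ω)·0.000 + ω·-0.606 = -0.709
  r: GS value = (-9 - (3)·0.130 - (-3)·-0.709 - (2)·0.000) / (12) = -0.960;  r ← (1−ω)·0.000 + ω·-0.960 = -1.123
  s: GS value = (-11 - (1)·0.130 - (3)·-0.709 - (-1)·-1.123) / (7) = -1.447;  s ← (1−ω)·0.000 + ω·-1.447 = -1.693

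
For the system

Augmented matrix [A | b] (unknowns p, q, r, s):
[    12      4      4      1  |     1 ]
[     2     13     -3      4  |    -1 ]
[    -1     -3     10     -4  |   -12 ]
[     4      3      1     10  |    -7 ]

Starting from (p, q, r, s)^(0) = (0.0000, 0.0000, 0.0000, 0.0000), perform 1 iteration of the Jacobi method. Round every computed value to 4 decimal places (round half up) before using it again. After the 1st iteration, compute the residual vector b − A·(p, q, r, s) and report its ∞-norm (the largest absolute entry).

5.8080

Iteration 1:
  p = (1 - (4)·0.0000 - (4)·0.0000 - (1)·0.0000) / (12) = 0.0833
  q = (-1 - (2)·0.0000 - (-3)·0.0000 - (4)·0.0000) / (13) = -0.0769
  r = (-12 - (-1)·0.0000 - (-3)·0.0000 - (-4)·0.0000) / (10) = -1.2000
  s = (-7 - (4)·0.0000 - (3)·0.0000 - (1)·0.0000) / (10) = -0.7000
Residual b − A·x = (5.8080, -0.9669, -2.9474, 1.0975); ∞-norm = 5.8080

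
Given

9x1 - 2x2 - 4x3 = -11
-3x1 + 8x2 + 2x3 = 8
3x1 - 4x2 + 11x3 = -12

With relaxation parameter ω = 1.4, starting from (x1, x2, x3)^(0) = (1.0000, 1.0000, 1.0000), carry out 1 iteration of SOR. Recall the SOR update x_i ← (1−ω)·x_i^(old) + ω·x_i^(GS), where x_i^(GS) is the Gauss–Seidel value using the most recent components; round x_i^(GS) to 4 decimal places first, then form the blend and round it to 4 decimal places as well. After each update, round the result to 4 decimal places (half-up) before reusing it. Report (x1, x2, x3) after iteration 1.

(-1.1778, 0.0316, -1.4615)

Iteration 1:
  x1: GS value = (-11 - (-2)·1.0000 - (-4)·1.0000) / (9) = -0.5556;  x1 ← (1−ω)·1.0000 + ω·-0.5556 = -1.1778
  x2: GS value = (8 - (-3)·-1.1778 - (2)·1.0000) / (8) = 0.3083;  x2 ← (1−ω)·1.0000 + ω·0.3083 = 0.0316
  x3: GS value = (-12 - (3)·-1.1778 - (-4)·0.0316) / (11) = -0.7582;  x3 ← (1−ω)·1.0000 + ω·-0.7582 = -1.4615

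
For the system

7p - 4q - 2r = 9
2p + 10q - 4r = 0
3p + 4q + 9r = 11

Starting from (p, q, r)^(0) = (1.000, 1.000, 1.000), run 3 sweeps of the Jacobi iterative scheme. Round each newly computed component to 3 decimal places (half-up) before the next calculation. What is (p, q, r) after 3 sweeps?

(1.262, -0.138, 0.825)

Iteration 1:
  p = (9 - (-4)·1.000 - (-2)·1.000) / (7) = 2.143
  q = (0 - (2)·1.000 - (-4)·1.000) / (10) = 0.200
  r = (11 - (3)·1.000 - (4)·1.000) / (9) = 0.444
Iteration 2:
  p = (9 - (-4)·0.200 - (-2)·0.444) / (7) = 1.527
  q = (0 - (2)·2.143 - (-4)·0.444) / (10) = -0.251
  r = (11 - (3)·2.143 - (4)·0.200) / (9) = 0.419
Iteration 3:
  p = (9 - (-4)·-0.251 - (-2)·0.419) / (7) = 1.262
  q = (0 - (2)·1.527 - (-4)·0.419) / (10) = -0.138
  r = (11 - (3)·1.527 - (4)·-0.251) / (9) = 0.825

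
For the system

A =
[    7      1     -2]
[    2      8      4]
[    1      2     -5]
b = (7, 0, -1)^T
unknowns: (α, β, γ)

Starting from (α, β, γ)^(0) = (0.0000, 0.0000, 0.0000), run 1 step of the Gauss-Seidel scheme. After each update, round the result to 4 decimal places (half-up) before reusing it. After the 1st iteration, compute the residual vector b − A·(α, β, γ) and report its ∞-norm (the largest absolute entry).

1.2000

Iteration 1:
  α = (7 - (1)·0.0000 - (-2)·0.0000) / (7) = 1.0000
  β = (0 - (2)·1.0000 - (4)·0.0000) / (8) = -0.2500
  γ = (-1 - (1)·1.0000 - (2)·-0.2500) / (-5) = 0.3000
Residual b − A·x = (0.8500, -1.2000, 0.0000); ∞-norm = 1.2000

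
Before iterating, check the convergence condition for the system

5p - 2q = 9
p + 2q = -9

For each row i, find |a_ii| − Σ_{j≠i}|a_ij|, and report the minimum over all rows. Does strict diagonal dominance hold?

row 1: |5| − (2) = 3
row 2: |2| − (1) = 1
minimum over rows = 1 → strictly diagonally dominant (convergence guaranteed)

1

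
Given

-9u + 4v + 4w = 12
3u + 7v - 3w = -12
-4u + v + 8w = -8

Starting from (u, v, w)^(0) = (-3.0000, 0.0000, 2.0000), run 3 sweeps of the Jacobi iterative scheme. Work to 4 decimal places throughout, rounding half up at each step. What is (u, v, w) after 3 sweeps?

Iteration 1:
  u = (12 - (4)·0.0000 - (4)·2.0000) / (-9) = -0.4444
  v = (-12 - (3)·-3.0000 - (-3)·2.0000) / (7) = 0.4286
  w = (-8 - (-4)·-3.0000 - (1)·0.0000) / (8) = -2.5000
Iteration 2:
  u = (12 - (4)·0.4286 - (4)·-2.5000) / (-9) = -2.2540
  v = (-12 - (3)·-0.4444 - (-3)·-2.5000) / (7) = -2.5953
  w = (-8 - (-4)·-0.4444 - (1)·0.4286) / (8) = -1.2758
Iteration 3:
  u = (12 - (4)·-2.5953 - (4)·-1.2758) / (-9) = -3.0538
  v = (-12 - (3)·-2.2540 - (-3)·-1.2758) / (7) = -1.2951
  w = (-8 - (-4)·-2.2540 - (1)·-2.5953) / (8) = -1.8026

(-3.0538, -1.2951, -1.8026)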